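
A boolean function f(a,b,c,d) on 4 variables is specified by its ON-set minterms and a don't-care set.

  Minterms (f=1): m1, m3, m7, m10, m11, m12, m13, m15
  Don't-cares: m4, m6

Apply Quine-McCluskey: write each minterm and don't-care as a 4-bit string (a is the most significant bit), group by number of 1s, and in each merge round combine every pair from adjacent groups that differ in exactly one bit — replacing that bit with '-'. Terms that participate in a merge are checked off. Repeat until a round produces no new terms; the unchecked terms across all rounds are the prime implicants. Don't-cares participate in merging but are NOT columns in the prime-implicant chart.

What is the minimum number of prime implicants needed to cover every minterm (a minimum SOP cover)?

4

[col 0] 0001*, 0011*, 0100*, 0110*, 0111*, 1010*, 1011*, 1100*, 1101*, 1111*
[col 1] -011*, -100, -111*, 0-11*, 00-1, 01-0, 011-, 1-11*, 101-, 11-1, 110-
[col 2] --11
Prime implicants: --11, -100, 00-1, 01-0, 011-, 101-, 11-1, 110-
PI chart (minterm → PIs covering it):
  1 | 00-1  (sole → essential)
  3 | --11,00-1
  7 | --11,011-
  10 | 101-  (sole → essential)
  11 | --11,101-
  12 | -100,110-
  13 | 11-1,110-
  15 | --11,11-1
Essential prime implicants: 00-1, 101-
Petrick residual → --11, 110-
Minimum SOP uses 4 PIs: cd + a'b'd + ab'c + abc'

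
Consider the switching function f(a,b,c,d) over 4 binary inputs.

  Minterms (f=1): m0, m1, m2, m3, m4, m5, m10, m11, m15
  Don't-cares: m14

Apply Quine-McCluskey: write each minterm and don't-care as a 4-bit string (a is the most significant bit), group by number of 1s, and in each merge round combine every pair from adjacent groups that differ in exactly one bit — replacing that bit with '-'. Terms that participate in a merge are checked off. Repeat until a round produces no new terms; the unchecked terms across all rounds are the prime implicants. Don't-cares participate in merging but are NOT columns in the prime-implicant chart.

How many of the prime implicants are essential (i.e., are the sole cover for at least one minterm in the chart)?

size-2^0 implicants → 0000(✓)  0001(✓)  0010(✓)  0011(✓)  0100(✓)  0101(✓)  1010(✓)  1011(✓)  1110(✓)  1111(✓)
size-2^1 implicants → -010(✓)  -011(✓)  0-00(✓)  0-01(✓)  00-0(✓)  00-1(✓)  000-(✓)  001-(✓)  010-(✓)  1-10(✓)  1-11(✓)  101-(✓)  111-(✓)
size-2^2 implicants → -01-  0-0-  00--  1-1-
Unchecked terms (primes): -01-, 0-0-, 00--, 1-1-
Minterm coverage:
  m0 ⊆ 0-0-,00--
  m1 ⊆ 0-0-,00--
  m2 ⊆ -01-,00--
  m3 ⊆ -01-,00--
  m4 ⊆ 0-0- [E]
  m5 ⊆ 0-0- [E]
  m10 ⊆ -01-,1-1-
  m11 ⊆ -01-,1-1-
  m15 ⊆ 1-1- [E]
E = {0-0-, 1-1-}

2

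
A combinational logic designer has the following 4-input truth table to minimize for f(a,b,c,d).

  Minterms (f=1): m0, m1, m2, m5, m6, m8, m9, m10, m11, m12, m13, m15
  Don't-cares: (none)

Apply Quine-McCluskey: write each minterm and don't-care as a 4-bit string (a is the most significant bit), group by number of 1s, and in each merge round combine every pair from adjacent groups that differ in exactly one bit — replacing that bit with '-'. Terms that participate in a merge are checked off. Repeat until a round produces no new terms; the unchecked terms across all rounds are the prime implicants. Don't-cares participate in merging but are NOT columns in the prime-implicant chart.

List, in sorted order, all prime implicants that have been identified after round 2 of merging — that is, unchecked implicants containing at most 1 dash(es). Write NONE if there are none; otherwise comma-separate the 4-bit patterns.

0-10

size-2^0 implicants → 0000(✓)  0001(✓)  0010(✓)  0101(✓)  0110(✓)  1000(✓)  1001(✓)  1010(✓)  1011(✓)  1100(✓)  1101(✓)  1111(✓)
size-2^1 implicants → -000(✓)  -001(✓)  -010(✓)  -101(✓)  0-01(✓)  0-10  00-0(✓)  000-(✓)  1-00(✓)  1-01(✓)  1-11(✓)  10-0(✓)  10-1(✓)  100-(✓)  101-(✓)  11-1(✓)  110-(✓)
size-2^2 implicants → --01  -0-0  -00-  1--1  1-0-  10--
Unchecked terms (primes): --01, -0-0, -00-, 0-10, 1--1, 1-0-, 10--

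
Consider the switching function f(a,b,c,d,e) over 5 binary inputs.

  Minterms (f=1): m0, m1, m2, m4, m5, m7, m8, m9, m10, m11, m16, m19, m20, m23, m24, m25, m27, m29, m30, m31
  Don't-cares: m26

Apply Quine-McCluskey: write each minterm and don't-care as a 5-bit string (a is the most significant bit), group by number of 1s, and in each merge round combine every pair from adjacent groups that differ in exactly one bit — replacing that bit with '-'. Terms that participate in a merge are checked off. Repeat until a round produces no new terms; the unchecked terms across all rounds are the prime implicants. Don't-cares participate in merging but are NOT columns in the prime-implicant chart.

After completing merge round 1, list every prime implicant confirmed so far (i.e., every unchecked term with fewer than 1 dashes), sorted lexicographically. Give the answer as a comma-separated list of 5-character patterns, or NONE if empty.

size-2^0 implicants → 00000(✓)  00001(✓)  00010(✓)  00100(✓)  00101(✓)  00111(✓)  01000(✓)  01001(✓)  01010(✓)  01011(✓)  10000(✓)  10011(✓)  10100(✓)  10111(✓)  11000(✓)  11001(✓)  11010(✓)  11011(✓)  11101(✓)  11110(✓)  11111(✓)
size-2^1 implicants → -0000(✓)  -0100(✓)  -0111  -1000(✓)  -1001(✓)  -1010(✓)  -1011(✓)  0-000(✓)  0-001(✓)  0-010(✓)  00-00(✓)  00-01(✓)  000-0(✓)  0000-(✓)  001-1  0010-(✓)  010-0(✓)  010-1(✓)  0100-(✓)  0101-(✓)  1-000(✓)  1-011(✓)  1-111(✓)  10-00(✓)  10-11(✓)  11-01(✓)  11-10(✓)  11-11(✓)  110-0(✓)  110-1(✓)  1100-(✓)  1101-(✓)  111-1(✓)  1111-(✓)
size-2^2 implicants → --000  -0-00  -10-0(✓)  -10-1(✓)  -100-(✓)  -101-(✓)  0-0-0  0-00-  00-0-  010--(✓)  1--11  11--1  11-1-  110--(✓)
size-2^3 implicants → -10--
Unchecked terms (primes): --000, -0-00, -0111, -10--, 0-0-0, 0-00-, 00-0-, 001-1, 1--11, 11--1, 11-1-

NONE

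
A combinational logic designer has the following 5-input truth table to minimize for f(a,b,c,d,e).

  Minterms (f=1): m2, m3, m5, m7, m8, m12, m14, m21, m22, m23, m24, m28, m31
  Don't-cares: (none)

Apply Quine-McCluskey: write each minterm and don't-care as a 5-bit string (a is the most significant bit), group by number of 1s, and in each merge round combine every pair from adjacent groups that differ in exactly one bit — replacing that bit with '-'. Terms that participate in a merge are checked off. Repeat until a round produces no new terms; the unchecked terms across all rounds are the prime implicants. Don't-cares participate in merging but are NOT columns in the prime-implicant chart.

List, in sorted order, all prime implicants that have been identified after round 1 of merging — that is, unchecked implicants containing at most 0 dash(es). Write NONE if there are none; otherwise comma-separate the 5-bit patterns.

NONE

[col 0] 00010*, 00011*, 00101*, 00111*, 01000*, 01100*, 01110*, 10101*, 10110*, 10111*, 11000*, 11100*, 11111*
[col 1] -0101*, -0111*, -1000*, -1100*, 00-11, 0001-, 001-1*, 01-00*, 011-0, 1-111, 101-1*, 1011-, 11-00*
[col 2] -01-1, -1-00
Prime implicants: -01-1, -1-00, 00-11, 0001-, 011-0, 1-111, 1011-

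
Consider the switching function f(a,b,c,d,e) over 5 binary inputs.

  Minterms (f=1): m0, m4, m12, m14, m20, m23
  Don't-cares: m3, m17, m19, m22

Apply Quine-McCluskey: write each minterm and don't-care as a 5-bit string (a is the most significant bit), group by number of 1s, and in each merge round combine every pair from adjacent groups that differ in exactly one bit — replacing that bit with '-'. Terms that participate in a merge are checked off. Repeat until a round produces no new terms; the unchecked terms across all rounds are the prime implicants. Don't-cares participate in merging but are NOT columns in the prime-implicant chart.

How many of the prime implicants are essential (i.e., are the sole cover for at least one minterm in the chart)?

size-2^0 implicants → 00000(✓)  00011(✓)  00100(✓)  01100(✓)  01110(✓)  10001(✓)  10011(✓)  10100(✓)  10110(✓)  10111(✓)
size-2^1 implicants → -0011  -0100  0-100  00-00  011-0  10-11  100-1  101-0  1011-
Unchecked terms (primes): -0011, -0100, 0-100, 00-00, 011-0, 10-11, 100-1, 101-0, 1011-
Minterm coverage:
  m0 ⊆ 00-00 [E]
  m4 ⊆ -0100,0-100,00-00
  m12 ⊆ 0-100,011-0
  m14 ⊆ 011-0 [E]
  m20 ⊆ -0100,101-0
  m23 ⊆ 10-11,1011-
E = {00-00, 011-0}

2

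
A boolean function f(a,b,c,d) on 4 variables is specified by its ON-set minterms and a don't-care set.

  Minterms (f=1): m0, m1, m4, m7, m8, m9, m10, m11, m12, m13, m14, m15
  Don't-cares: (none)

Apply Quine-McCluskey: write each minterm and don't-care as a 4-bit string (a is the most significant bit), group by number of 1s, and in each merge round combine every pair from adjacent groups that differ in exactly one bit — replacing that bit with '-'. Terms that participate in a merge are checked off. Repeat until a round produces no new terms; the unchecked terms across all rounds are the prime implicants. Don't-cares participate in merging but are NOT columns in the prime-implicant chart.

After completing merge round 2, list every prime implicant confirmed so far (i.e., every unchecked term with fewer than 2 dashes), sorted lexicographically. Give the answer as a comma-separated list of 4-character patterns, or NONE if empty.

Round 0: 0000✓ 0001✓ 0100✓ 0111✓ 1000✓ 1001✓ 1010✓ 1011✓ 1100✓ 1101✓ 1110✓ 1111✓
Round 1: -000✓ -001✓ -100✓ -111 0-00✓ 000-✓ 1-00✓ 1-01✓ 1-10✓ 1-11✓ 10-0✓ 10-1✓ 100-✓ 101-✓ 11-0✓ 11-1✓ 110-✓ 111-✓
Round 2: --00 -00- 1--0✓ 1--1✓ 1-0-✓ 1-1-✓ 10--✓ 11--✓
Round 3: 1---
PIs = {--00, -00-, -111, 1---}

-111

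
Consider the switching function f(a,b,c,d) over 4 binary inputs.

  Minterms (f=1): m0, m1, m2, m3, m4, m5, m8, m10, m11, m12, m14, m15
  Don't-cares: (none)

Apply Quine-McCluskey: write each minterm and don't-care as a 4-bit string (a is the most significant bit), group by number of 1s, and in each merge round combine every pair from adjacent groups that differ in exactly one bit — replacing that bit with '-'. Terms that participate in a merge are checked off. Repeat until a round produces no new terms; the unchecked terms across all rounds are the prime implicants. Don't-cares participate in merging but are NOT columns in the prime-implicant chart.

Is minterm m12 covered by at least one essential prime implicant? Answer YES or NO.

Round 0: 0000✓ 0001✓ 0010✓ 0011✓ 0100✓ 0101✓ 1000✓ 1010✓ 1011✓ 1100✓ 1110✓ 1111✓
Round 1: -000✓ -010✓ -011✓ -100✓ 0-00✓ 0-01✓ 00-0✓ 00-1✓ 000-✓ 001-✓ 010-✓ 1-00✓ 1-10✓ 1-11✓ 10-0✓ 101-✓ 11-0✓ 111-✓
Round 2: --00 -0-0 -01- 0-0- 00-- 1--0 1-1-
PIs = {--00, -0-0, -01-, 0-0-, 00--, 1--0, 1-1-}
Coverage chart:
  m0: --00,-0-0,0-0-,00--
  m1: 0-0-,00--
  m2: -0-0,-01-,00--
  m3: -01-,00--
  m4: --00,0-0-
  m5: 0-0- ←essential
  m8: --00,-0-0,1--0
  m10: -0-0,-01-,1--0,1-1-
  m11: -01-,1-1-
  m12: --00,1--0
  m14: 1--0,1-1-
  m15: 1-1- ←essential
Essential: 0-0-, 1-1-

NO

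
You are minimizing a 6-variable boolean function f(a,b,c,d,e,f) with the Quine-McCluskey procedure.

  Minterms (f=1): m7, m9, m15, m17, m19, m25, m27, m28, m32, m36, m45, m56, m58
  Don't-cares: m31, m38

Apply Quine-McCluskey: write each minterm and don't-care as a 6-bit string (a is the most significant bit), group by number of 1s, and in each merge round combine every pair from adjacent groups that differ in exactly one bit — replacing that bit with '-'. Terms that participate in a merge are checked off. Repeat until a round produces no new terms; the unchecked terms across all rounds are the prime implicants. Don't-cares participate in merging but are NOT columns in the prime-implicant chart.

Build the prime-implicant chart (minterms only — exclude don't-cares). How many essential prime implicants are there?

7

Round 0: 000111✓ 001001✓ 001111✓ 010001✓ 010011✓ 011001✓ 011011✓ 011100 011111✓ 100000✓ 100100✓ 100110✓ 101101 111000✓ 111010✓
Round 1: 0-1001 0-1111 00-111 01-001✓ 01-011✓ 0100-1✓ 011-11 0110-1✓ 100-00 1001-0 1110-0
Round 2: 01-0-1
PIs = {0-1001, 0-1111, 00-111, 01-0-1, 011-11, 011100, 100-00, 1001-0, 101101, 1110-0}
Coverage chart:
  m7: 00-111 ←essential
  m9: 0-1001 ←essential
  m15: 0-1111,00-111
  m17: 01-0-1 ←essential
  m19: 01-0-1 ←essential
  m25: 0-1001,01-0-1
  m27: 01-0-1,011-11
  m28: 011100 ←essential
  m32: 100-00 ←essential
  m36: 100-00,1001-0
  m45: 101101 ←essential
  m56: 1110-0 ←essential
  m58: 1110-0 ←essential
Essential: 0-1001, 00-111, 01-0-1, 011100, 100-00, 101101, 1110-0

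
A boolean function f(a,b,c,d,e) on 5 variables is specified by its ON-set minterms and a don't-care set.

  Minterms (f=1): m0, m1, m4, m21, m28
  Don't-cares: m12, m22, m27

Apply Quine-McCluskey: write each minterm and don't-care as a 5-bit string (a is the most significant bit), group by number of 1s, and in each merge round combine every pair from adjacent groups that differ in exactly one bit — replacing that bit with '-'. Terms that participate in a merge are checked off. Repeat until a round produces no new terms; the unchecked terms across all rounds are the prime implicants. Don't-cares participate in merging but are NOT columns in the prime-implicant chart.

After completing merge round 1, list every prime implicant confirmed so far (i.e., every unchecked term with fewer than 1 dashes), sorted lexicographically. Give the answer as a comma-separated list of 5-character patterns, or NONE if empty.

[col 0] 00000*, 00001*, 00100*, 01100*, 10101, 10110, 11011, 11100*
[col 1] -1100, 0-100, 00-00, 0000-
Prime implicants: -1100, 0-100, 00-00, 0000-, 10101, 10110, 11011

10101, 10110, 11011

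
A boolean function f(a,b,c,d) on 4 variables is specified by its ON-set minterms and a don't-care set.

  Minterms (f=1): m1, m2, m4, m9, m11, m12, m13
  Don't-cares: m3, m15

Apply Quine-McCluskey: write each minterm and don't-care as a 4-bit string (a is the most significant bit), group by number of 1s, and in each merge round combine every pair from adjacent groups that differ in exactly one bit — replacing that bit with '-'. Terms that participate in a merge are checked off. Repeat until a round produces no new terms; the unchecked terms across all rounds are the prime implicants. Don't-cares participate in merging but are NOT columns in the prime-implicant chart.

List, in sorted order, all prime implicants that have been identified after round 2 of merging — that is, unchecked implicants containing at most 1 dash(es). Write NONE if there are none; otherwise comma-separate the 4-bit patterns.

-100, 001-, 110-

Round 0: 0001✓ 0010✓ 0011✓ 0100✓ 1001✓ 1011✓ 1100✓ 1101✓ 1111✓
Round 1: -001✓ -011✓ -100 00-1✓ 001- 1-01✓ 1-11✓ 10-1✓ 11-1✓ 110-
Round 2: -0-1 1--1
PIs = {-0-1, -100, 001-, 1--1, 110-}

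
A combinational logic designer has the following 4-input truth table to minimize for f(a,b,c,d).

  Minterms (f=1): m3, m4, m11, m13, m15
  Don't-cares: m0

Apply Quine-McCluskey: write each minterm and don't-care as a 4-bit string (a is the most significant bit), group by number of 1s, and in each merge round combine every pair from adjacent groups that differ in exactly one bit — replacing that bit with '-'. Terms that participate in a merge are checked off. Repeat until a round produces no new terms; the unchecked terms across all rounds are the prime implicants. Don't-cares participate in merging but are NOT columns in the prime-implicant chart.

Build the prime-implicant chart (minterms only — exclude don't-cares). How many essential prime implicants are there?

[col 0] 0000*, 0011*, 0100*, 1011*, 1101*, 1111*
[col 1] -011, 0-00, 1-11, 11-1
Prime implicants: -011, 0-00, 1-11, 11-1
PI chart (minterm → PIs covering it):
  3 | -011  (sole → essential)
  4 | 0-00  (sole → essential)
  11 | -011,1-11
  13 | 11-1  (sole → essential)
  15 | 1-11,11-1
Essential prime implicants: -011, 0-00, 11-1

3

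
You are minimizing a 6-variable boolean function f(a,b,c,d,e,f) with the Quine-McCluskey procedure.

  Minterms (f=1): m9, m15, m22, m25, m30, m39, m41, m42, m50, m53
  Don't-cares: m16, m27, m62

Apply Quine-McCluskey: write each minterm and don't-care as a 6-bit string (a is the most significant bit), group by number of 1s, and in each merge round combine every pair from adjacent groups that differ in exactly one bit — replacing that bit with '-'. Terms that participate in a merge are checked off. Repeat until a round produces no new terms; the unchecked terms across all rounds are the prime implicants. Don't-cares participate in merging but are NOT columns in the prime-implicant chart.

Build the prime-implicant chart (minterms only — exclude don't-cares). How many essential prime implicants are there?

7

[col 0] 001001*, 001111, 010000, 010110*, 011001*, 011011*, 011110*, 100111, 101001*, 101010, 110010, 110101, 111110*
[col 1] -01001, -11110, 0-1001, 01-110, 0110-1
Prime implicants: -01001, -11110, 0-1001, 001111, 01-110, 010000, 0110-1, 100111, 101010, 110010, 110101
PI chart (minterm → PIs covering it):
  9 | -01001,0-1001
  15 | 001111  (sole → essential)
  22 | 01-110  (sole → essential)
  25 | 0-1001,0110-1
  30 | -11110,01-110
  39 | 100111  (sole → essential)
  41 | -01001  (sole → essential)
  42 | 101010  (sole → essential)
  50 | 110010  (sole → essential)
  53 | 110101  (sole → essential)
Essential prime implicants: -01001, 001111, 01-110, 100111, 101010, 110010, 110101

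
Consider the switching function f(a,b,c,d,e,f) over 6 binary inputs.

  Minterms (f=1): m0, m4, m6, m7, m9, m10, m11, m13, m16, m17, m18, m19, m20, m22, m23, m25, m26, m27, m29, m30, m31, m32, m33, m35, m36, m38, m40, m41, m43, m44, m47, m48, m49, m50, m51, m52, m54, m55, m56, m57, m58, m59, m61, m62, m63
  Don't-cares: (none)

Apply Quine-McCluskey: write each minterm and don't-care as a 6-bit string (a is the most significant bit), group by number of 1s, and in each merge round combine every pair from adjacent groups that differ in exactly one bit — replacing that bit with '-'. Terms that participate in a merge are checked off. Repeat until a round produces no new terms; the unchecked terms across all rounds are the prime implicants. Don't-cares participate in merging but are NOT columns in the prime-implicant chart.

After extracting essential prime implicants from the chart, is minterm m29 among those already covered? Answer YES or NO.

[col 0] 000000*, 000100*, 000110*, 000111*, 001001*, 001010*, 001011*, 001101*, 010000*, 010001*, 010010*, 010011*, 010100*, 010110*, 010111*, 011001*, 011010*, 011011*, 011101*, 011110*, 011111*, 100000*, 100001*, 100011*, 100100*, 100110*, 101000*, 101001*, 101011*, 101100*, 101111*, 110000*, 110001*, 110010*, 110011*, 110100*, 110110*, 110111*, 111000*, 111001*, 111010*, 111011*, 111101*, 111110*, 111111*
[col 1] -00000*, -00100*, -00110*, -01001*, -01011*, -10000*, -10001*, -10010*, -10011*, -10100*, -10110*, -10111*, -11001*, -11010*, -11011*, -11101*, -11110*, -11111*, 0-0000*, 0-0100*, 0-0110*, 0-0111*, 0-1001*, 0-1010*, 0-1011*, 0-1101*, 000-00*, 0001-0*, 00011-*, 001-01*, 0010-1*, 00101-*, 01-001*, 01-010*, 01-011*, 01-110*, 01-111*, 010-00*, 010-10*, 010-11*, 0100-0*, 0100-1*, 01000-*, 01001-*, 0101-0*, 01011-*, 011-01*, 011-10*, 011-11*, 0110-1*, 01101-*, 0111-1*, 01111-*, 1-0000*, 1-0001*, 1-0011*, 1-0100*, 1-0110*, 1-1000*, 1-1001*, 1-1011*, 1-1111*, 10-000*, 10-001*, 10-011*, 10-100*, 100-00*, 1000-1*, 10000-*, 1001-0*, 101-00*, 101-11*, 1010-1*, 10100-*, 11-000*, 11-001*, 11-010*, 11-011*, 11-110*, 11-111*, 110-00*, 110-10*, 110-11*, 1100-0*, 1100-1*, 11000-*, 11001-*, 1101-0*, 11011-*, 111-01*, 111-10*, 111-11*, 1110-0*, 1110-1*, 11100-*, 11101-*, 1111-1*, 11111-*
[col 2] --0000*, --0100*, --0110*, --1001*, --1011*, -00-00*, -001-0*, -010-1*, -1-001*, -1-010*, -1-011*, -1-110*, -1-111*, -10-00*, -10-10*, -10-11*, -100-0*, -100-1*, -1000-*, -1001-*, -101-0*, -1011-*, -11-01*, -11-10*, -11-11*, -110-1*, -1101-*, -111-1*, -1111-*, 0-0-00*, 0-01-0*, 0-011-, 0-1-01, 0-10-1*, 0-101-, 01--10*, 01--11*, 01-0-1*, 01-01-*, 01-11-*, 010--0*, 010-1-*, 0100--*, 011--1*, 011-1-*, 1--000*, 1--001*, 1--011*, 1-0-00*, 1-00-1*, 1-000-*, 1-01-0*, 1-1-11, 1-10-1*, 1-100-*, 10--00, 10-0-1*, 10-00-*, 11--10*, 11--11*, 11-0-0*, 11-0-1*, 11-00-*, 11-01-*, 11-11-*, 110--0*, 110-1-*, 1100--*, 111--1*, 111-1-*, 1110--*
[col 3] --0-00, --01-0, --10-1, -1--10*, -1--11*, -1-0-1, -1-01-*, -1-11-*, -10--0, -10-1-*, -100--, -11--1, -11-1-*, 01--1-*, 1--0-1, 1--00-, 11--1-*, 11-0--
[col 4] -1--1-
Prime implicants: --0-00, --01-0, --10-1, -1--1-, -1-0-1, -10--0, -100--, -11--1, 0-011-, 0-1-01, 0-101-, 1--0-1, 1--00-, 1-1-11, 10--00, 11-0--
PI chart (minterm → PIs covering it):
  0 | --0-00  (sole → essential)
  4 | --0-00,--01-0
  6 | --01-0,0-011-
  7 | 0-011-  (sole → essential)
  9 | --10-1,0-1-01
  10 | 0-101-  (sole → essential)
  11 | --10-1,0-101-
  13 | 0-1-01  (sole → essential)
  16 | --0-00,-10--0,-100--
  17 | -1-0-1,-100--
  18 | -1--1-,-10--0,-100--
  19 | -1--1-,-1-0-1,-100--
  20 | --0-00,--01-0,-10--0
  22 | --01-0,-1--1-,-10--0,0-011-
  23 | -1--1-,0-011-
  25 | --10-1,-1-0-1,-11--1,0-1-01
  26 | -1--1-,0-101-
  27 | --10-1,-1--1-,-1-0-1,-11--1,0-101-
  29 | -11--1,0-1-01
  30 | -1--1-  (sole → essential)
  31 | -1--1-,-11--1
  32 | --0-00,1--00-,10--00
  33 | 1--0-1,1--00-
  35 | 1--0-1  (sole → essential)
  36 | --0-00,--01-0,10--00
  38 | --01-0  (sole → essential)
  40 | 1--00-,10--00
  41 | --10-1,1--0-1,1--00-
  43 | --10-1,1--0-1,1-1-11
  44 | 10--00  (sole → essential)
  47 | 1-1-11  (sole → essential)
  48 | --0-00,-10--0,-100--,1--00-,11-0--
  49 | -1-0-1,-100--,1--0-1,1--00-,11-0--
  50 | -1--1-,-10--0,-100--,11-0--
  51 | -1--1-,-1-0-1,-100--,1--0-1,11-0--
  52 | --0-00,--01-0,-10--0
  54 | --01-0,-1--1-,-10--0
  55 | -1--1-  (sole → essential)
  56 | 1--00-,11-0--
  57 | --10-1,-1-0-1,-11--1,1--0-1,1--00-,11-0--
  58 | -1--1-,11-0--
  59 | --10-1,-1--1-,-1-0-1,-11--1,1--0-1,1-1-11,11-0--
  61 | -11--1  (sole → essential)
  62 | -1--1-  (sole → essential)
  63 | -1--1-,-11--1,1-1-11
Essential prime implicants: --0-00, --01-0, -1--1-, -11--1, 0-011-, 0-1-01, 0-101-, 1--0-1, 1-1-11, 10--00

YES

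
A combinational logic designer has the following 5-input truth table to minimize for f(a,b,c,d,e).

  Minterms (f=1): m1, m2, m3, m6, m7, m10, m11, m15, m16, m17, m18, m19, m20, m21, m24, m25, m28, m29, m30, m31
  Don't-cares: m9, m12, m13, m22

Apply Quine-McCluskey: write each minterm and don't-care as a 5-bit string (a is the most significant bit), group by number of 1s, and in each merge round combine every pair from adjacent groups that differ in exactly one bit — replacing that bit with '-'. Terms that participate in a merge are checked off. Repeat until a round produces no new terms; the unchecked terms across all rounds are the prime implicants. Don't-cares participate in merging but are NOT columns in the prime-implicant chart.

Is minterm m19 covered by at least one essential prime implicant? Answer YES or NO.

NO

Round 0: 00001✓ 00010✓ 00011✓ 00110✓ 00111✓ 01001✓ 01010✓ 01011✓ 01100✓ 01101✓ 01111✓ 10000✓ 10001✓ 10010✓ 10011✓ 10100✓ 10101✓ 10110✓ 11000✓ 11001✓ 11100✓ 11101✓ 11110✓ 11111✓
Round 1: -0001✓ -0010✓ -0011✓ -0110✓ -1001✓ -1100✓ -1101✓ -1111✓ 0-001✓ 0-010✓ 0-011✓ 0-111✓ 00-10✓ 00-11✓ 000-1✓ 0001-✓ 0011-✓ 01-01✓ 01-11✓ 010-1✓ 0101-✓ 011-1✓ 0110-✓ 1-000✓ 1-001✓ 1-100✓ 1-101✓ 1-110✓ 10-00✓ 10-01✓ 10-10✓ 100-0✓ 100-1✓ 1000-✓ 1001-✓ 101-0✓ 1010-✓ 11-00✓ 11-01✓ 1100-✓ 111-0✓ 111-1✓ 1110-✓ 1111-✓
Round 2: --001 -0-10 -00-1 -001- -1-01 -11-1 -110- 0--11 0-0-1 0-01- 00-1- 01--1 1--00✓ 1--01✓ 1-00-✓ 1-1-0 1-10-✓ 10--0 10-0-✓ 100-- 11-0-✓ 111--
Round 3: 1--0-
PIs = {--001, -0-10, -00-1, -001-, -1-01, -11-1, -110-, 0--11, 0-0-1, 0-01-, 00-1-, 01--1, 1--0-, 1-1-0, 10--0, 100--, 111--}
Coverage chart:
  m1: --001,-00-1,0-0-1
  m2: -0-10,-001-,0-01-,00-1-
  m3: -00-1,-001-,0--11,0-0-1,0-01-,00-1-
  m6: -0-10,00-1-
  m7: 0--11,00-1-
  m10: 0-01- ←essential
  m11: 0--11,0-0-1,0-01-,01--1
  m15: -11-1,0--11,01--1
  m16: 1--0-,10--0,100--
  m17: --001,-00-1,1--0-,100--
  m18: -0-10,-001-,10--0,100--
  m19: -00-1,-001-,100--
  m20: 1--0-,1-1-0,10--0
  m21: 1--0- ←essential
  m24: 1--0- ←essential
  m25: --001,-1-01,1--0-
  m28: -110-,1--0-,1-1-0,111--
  m29: -1-01,-11-1,-110-,1--0-,111--
  m30: 1-1-0,111--
  m31: -11-1,111--
Essential: 0-01-, 1--0-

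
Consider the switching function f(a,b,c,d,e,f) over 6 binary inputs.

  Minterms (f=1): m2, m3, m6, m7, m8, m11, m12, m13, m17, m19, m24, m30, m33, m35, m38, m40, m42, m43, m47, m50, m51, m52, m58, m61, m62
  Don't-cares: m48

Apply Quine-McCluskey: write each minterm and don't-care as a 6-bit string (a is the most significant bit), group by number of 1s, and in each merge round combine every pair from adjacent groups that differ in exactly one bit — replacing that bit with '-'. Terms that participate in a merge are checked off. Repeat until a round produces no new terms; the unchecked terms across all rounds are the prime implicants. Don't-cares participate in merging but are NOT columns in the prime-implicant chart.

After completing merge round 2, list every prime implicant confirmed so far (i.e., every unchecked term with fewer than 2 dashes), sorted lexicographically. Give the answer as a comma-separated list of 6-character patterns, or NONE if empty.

-00110, -01000, -11110, 0-1000, 001-00, 00110-, 0100-1, 1-1010, 1000-1, 101-11, 1010-0, 10101-, 11-010, 110-00, 1100-0, 11001-, 111-10, 111101

Round 0: 000010✓ 000011✓ 000110✓ 000111✓ 001000✓ 001011✓ 001100✓ 001101✓ 010001✓ 010011✓ 011000✓ 011110✓ 100001✓ 100011✓ 100110✓ 101000✓ 101010✓ 101011✓ 101111✓ 110000✓ 110010✓ 110011✓ 110100✓ 111010✓ 111101 111110✓
Round 1: -00011✓ -00110 -01000 -01011✓ -10011✓ -11110 0-0011✓ 0-1000 00-011✓ 000-10✓ 000-11✓ 00001-✓ 00011-✓ 001-00 00110- 0100-1 1-0011✓ 1-1010 10-011✓ 1000-1 101-11 1010-0 10101- 11-010 110-00 1100-0 11001- 111-10
Round 2: --0011 -0-011 000-1-
PIs = {--0011, -0-011, -00110, -01000, -11110, 0-1000, 000-1-, 001-00, 00110-, 0100-1, 1-1010, 1000-1, 101-11, 1010-0, 10101-, 11-010, 110-00, 1100-0, 11001-, 111-10, 111101}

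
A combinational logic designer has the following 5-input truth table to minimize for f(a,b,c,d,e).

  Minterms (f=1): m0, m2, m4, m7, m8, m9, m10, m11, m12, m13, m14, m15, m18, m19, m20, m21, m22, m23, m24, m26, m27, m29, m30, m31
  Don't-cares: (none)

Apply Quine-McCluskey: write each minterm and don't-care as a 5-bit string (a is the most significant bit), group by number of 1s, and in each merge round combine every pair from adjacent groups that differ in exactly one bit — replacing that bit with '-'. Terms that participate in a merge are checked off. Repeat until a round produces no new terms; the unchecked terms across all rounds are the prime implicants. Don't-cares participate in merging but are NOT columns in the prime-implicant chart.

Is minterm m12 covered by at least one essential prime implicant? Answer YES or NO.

YES

Round 0: 00000✓ 00010✓ 00100✓ 00111✓ 01000✓ 01001✓ 01010✓ 01011✓ 01100✓ 01101✓ 01110✓ 01111✓ 10010✓ 10011✓ 10100✓ 10101✓ 10110✓ 10111✓ 11000✓ 11010✓ 11011✓ 11101✓ 11110✓ 11111✓
Round 1: -0010✓ -0100 -0111✓ -1000✓ -1010✓ -1011✓ -1101✓ -1110✓ -1111✓ 0-000✓ 0-010✓ 0-100✓ 0-111✓ 00-00✓ 000-0✓ 01-00✓ 01-01✓ 01-10✓ 01-11✓ 010-0✓ 010-1✓ 0100-✓ 0101-✓ 011-0✓ 011-1✓ 0110-✓ 0111-✓ 1-010✓ 1-011✓ 1-101✓ 1-110✓ 1-111✓ 10-10✓ 10-11✓ 1001-✓ 101-0✓ 101-1✓ 1010-✓ 1011-✓ 11-10✓ 11-11✓ 110-0✓ 1101-✓ 111-1✓ 1111-✓
Round 2: --010 --111 -1-10✓ -1-11✓ -10-0 -101-✓ -11-1 -111-✓ 0--00 0-0-0 01--0✓ 01--1✓ 01-0-✓ 01-1-✓ 010--✓ 011--✓ 1--10✓ 1--11✓ 1-01-✓ 1-1-1 1-11-✓ 10-1-✓ 101-- 11-1-✓
Round 3: -1-1- 01--- 1--1-
PIs = {--010, --111, -0100, -1-1-, -10-0, -11-1, 0--00, 0-0-0, 01---, 1--1-, 1-1-1, 101--}
Coverage chart:
  m0: 0--00,0-0-0
  m2: --010,0-0-0
  m4: -0100,0--00
  m7: --111 ←essential
  m8: -10-0,0--00,0-0-0,01---
  m9: 01--- ←essential
  m10: --010,-1-1-,-10-0,0-0-0,01---
  m11: -1-1-,01---
  m12: 0--00,01---
  m13: -11-1,01---
  m14: -1-1-,01---
  m15: --111,-1-1-,-11-1,01---
  m18: --010,1--1-
  m19: 1--1- ←essential
  m20: -0100,101--
  m21: 1-1-1,101--
  m22: 1--1-,101--
  m23: --111,1--1-,1-1-1,101--
  m24: -10-0 ←essential
  m26: --010,-1-1-,-10-0,1--1-
  m27: -1-1-,1--1-
  m29: -11-1,1-1-1
  m30: -1-1-,1--1-
  m31: --111,-1-1-,-11-1,1--1-,1-1-1
Essential: --111, -10-0, 01---, 1--1-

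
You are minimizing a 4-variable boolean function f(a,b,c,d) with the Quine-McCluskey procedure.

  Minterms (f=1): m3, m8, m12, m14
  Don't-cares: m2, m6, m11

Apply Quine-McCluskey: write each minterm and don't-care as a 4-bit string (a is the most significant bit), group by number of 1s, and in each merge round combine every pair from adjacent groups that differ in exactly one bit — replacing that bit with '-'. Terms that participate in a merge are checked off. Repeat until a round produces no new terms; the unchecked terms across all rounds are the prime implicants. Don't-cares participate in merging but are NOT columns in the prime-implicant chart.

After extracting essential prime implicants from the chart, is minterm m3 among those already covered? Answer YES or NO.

[col 0] 0010*, 0011*, 0110*, 1000*, 1011*, 1100*, 1110*
[col 1] -011, -110, 0-10, 001-, 1-00, 11-0
Prime implicants: -011, -110, 0-10, 001-, 1-00, 11-0
PI chart (minterm → PIs covering it):
  3 | -011,001-
  8 | 1-00  (sole → essential)
  12 | 1-00,11-0
  14 | -110,11-0
Essential prime implicants: 1-00

NO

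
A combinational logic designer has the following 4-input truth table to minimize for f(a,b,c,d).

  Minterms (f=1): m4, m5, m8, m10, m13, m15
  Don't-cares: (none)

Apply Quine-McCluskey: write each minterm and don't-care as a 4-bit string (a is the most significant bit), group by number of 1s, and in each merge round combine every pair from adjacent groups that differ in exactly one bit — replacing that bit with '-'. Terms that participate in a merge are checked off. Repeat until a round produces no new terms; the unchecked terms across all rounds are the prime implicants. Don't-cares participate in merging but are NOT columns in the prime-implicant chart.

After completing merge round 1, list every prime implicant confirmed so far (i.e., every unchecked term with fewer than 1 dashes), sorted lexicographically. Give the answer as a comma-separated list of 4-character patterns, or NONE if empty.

NONE

[col 0] 0100*, 0101*, 1000*, 1010*, 1101*, 1111*
[col 1] -101, 010-, 10-0, 11-1
Prime implicants: -101, 010-, 10-0, 11-1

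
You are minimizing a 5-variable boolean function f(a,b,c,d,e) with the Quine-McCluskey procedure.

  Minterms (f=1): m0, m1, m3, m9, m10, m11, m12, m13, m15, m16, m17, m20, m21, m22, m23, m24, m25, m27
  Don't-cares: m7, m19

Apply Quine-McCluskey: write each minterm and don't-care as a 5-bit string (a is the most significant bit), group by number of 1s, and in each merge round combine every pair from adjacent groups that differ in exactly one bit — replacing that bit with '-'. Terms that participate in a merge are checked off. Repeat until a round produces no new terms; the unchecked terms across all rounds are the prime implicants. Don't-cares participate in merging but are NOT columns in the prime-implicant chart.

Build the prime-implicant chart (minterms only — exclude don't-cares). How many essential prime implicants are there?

6

[col 0] 00000*, 00001*, 00011*, 00111*, 01001*, 01010*, 01011*, 01100*, 01101*, 01111*, 10000*, 10001*, 10011*, 10100*, 10101*, 10110*, 10111*, 11000*, 11001*, 11011*
[col 1] -0000*, -0001*, -0011*, -0111*, -1001*, -1011*, 0-001*, 0-011*, 0-111*, 00-11*, 000-1*, 0000-*, 01-01*, 01-11*, 010-1*, 0101-, 011-1*, 0110-, 1-000*, 1-001*, 1-011*, 10-00*, 10-01*, 10-11*, 100-1*, 1000-*, 101-0*, 101-1*, 1010-*, 1011-*, 110-1*, 1100-*
[col 2] --001*, --011*, -0-11, -00-1*, -000-, -10-1*, 0--11, 0-0-1*, 01--1, 1-0-1*, 1-00-, 10--1, 10-0-, 101--
[col 3] --0-1
Prime implicants: --0-1, -0-11, -000-, 0--11, 01--1, 0101-, 0110-, 1-00-, 10--1, 10-0-, 101--
PI chart (minterm → PIs covering it):
  0 | -000-  (sole → essential)
  1 | --0-1,-000-
  3 | --0-1,-0-11,0--11
  9 | --0-1,01--1
  10 | 0101-  (sole → essential)
  11 | --0-1,0--11,01--1,0101-
  12 | 0110-  (sole → essential)
  13 | 01--1,0110-
  15 | 0--11,01--1
  16 | -000-,1-00-,10-0-
  17 | --0-1,-000-,1-00-,10--1,10-0-
  20 | 10-0-,101--
  21 | 10--1,10-0-,101--
  22 | 101--  (sole → essential)
  23 | -0-11,10--1,101--
  24 | 1-00-  (sole → essential)
  25 | --0-1,1-00-
  27 | --0-1  (sole → essential)
Essential prime implicants: --0-1, -000-, 0101-, 0110-, 1-00-, 101--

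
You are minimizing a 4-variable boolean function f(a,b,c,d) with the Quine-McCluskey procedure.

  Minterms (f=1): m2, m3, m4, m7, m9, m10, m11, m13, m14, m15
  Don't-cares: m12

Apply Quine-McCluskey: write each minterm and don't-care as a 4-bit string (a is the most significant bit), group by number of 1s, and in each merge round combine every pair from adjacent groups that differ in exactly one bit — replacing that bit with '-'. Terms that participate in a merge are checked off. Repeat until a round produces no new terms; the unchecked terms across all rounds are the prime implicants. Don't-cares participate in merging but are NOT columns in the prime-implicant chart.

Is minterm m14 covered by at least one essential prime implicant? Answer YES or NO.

NO

[col 0] 0010*, 0011*, 0100*, 0111*, 1001*, 1010*, 1011*, 1100*, 1101*, 1110*, 1111*
[col 1] -010*, -011*, -100, -111*, 0-11*, 001-*, 1-01*, 1-10*, 1-11*, 10-1*, 101-*, 11-0*, 11-1*, 110-*, 111-*
[col 2] --11, -01-, 1--1, 1-1-, 11--
Prime implicants: --11, -01-, -100, 1--1, 1-1-, 11--
PI chart (minterm → PIs covering it):
  2 | -01-  (sole → essential)
  3 | --11,-01-
  4 | -100  (sole → essential)
  7 | --11  (sole → essential)
  9 | 1--1  (sole → essential)
  10 | -01-,1-1-
  11 | --11,-01-,1--1,1-1-
  13 | 1--1,11--
  14 | 1-1-,11--
  15 | --11,1--1,1-1-,11--
Essential prime implicants: --11, -01-, -100, 1--1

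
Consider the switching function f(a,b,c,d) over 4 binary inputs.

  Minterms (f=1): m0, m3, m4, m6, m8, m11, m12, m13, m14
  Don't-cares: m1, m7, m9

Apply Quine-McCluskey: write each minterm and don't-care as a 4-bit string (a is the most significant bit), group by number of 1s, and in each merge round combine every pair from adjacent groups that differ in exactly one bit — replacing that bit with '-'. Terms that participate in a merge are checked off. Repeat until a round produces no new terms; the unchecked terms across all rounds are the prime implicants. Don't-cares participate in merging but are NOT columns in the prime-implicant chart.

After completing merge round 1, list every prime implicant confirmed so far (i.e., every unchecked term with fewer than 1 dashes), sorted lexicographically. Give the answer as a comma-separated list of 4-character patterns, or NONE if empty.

NONE

size-2^0 implicants → 0000(✓)  0001(✓)  0011(✓)  0100(✓)  0110(✓)  0111(✓)  1000(✓)  1001(✓)  1011(✓)  1100(✓)  1101(✓)  1110(✓)
size-2^1 implicants → -000(✓)  -001(✓)  -011(✓)  -100(✓)  -110(✓)  0-00(✓)  0-11  00-1(✓)  000-(✓)  01-0(✓)  011-  1-00(✓)  1-01(✓)  10-1(✓)  100-(✓)  11-0(✓)  110-(✓)
size-2^2 implicants → --00  -0-1  -00-  -1-0  1-0-
Unchecked terms (primes): --00, -0-1, -00-, -1-0, 0-11, 011-, 1-0-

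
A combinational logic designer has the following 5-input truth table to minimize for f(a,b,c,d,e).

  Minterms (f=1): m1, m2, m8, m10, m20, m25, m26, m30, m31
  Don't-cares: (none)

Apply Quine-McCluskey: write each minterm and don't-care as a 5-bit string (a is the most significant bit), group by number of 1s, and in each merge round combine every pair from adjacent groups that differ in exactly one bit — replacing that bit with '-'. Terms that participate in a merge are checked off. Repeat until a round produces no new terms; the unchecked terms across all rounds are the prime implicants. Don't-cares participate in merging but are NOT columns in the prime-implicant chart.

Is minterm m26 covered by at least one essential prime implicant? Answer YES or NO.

size-2^0 implicants → 00001  00010(✓)  01000(✓)  01010(✓)  10100  11001  11010(✓)  11110(✓)  11111(✓)
size-2^1 implicants → -1010  0-010  010-0  11-10  1111-
Unchecked terms (primes): -1010, 0-010, 00001, 010-0, 10100, 11-10, 11001, 1111-
Minterm coverage:
  m1 ⊆ 00001 [E]
  m2 ⊆ 0-010 [E]
  m8 ⊆ 010-0 [E]
  m10 ⊆ -1010,0-010,010-0
  m20 ⊆ 10100 [E]
  m25 ⊆ 11001 [E]
  m26 ⊆ -1010,11-10
  m30 ⊆ 11-10,1111-
  m31 ⊆ 1111- [E]
E = {0-010, 00001, 010-0, 10100, 11001, 1111-}

NO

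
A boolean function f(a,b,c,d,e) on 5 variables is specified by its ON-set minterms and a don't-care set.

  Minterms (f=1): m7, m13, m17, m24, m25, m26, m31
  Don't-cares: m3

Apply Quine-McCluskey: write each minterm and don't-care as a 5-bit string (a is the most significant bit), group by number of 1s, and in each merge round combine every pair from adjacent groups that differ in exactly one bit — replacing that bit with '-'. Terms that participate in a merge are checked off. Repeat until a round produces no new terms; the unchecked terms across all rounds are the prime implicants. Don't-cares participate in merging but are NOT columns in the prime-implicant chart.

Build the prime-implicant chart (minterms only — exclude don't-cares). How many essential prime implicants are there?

[col 0] 00011*, 00111*, 01101, 10001*, 11000*, 11001*, 11010*, 11111
[col 1] 00-11, 1-001, 110-0, 1100-
Prime implicants: 00-11, 01101, 1-001, 110-0, 1100-, 11111
PI chart (minterm → PIs covering it):
  7 | 00-11  (sole → essential)
  13 | 01101  (sole → essential)
  17 | 1-001  (sole → essential)
  24 | 110-0,1100-
  25 | 1-001,1100-
  26 | 110-0  (sole → essential)
  31 | 11111  (sole → essential)
Essential prime implicants: 00-11, 01101, 1-001, 110-0, 11111

5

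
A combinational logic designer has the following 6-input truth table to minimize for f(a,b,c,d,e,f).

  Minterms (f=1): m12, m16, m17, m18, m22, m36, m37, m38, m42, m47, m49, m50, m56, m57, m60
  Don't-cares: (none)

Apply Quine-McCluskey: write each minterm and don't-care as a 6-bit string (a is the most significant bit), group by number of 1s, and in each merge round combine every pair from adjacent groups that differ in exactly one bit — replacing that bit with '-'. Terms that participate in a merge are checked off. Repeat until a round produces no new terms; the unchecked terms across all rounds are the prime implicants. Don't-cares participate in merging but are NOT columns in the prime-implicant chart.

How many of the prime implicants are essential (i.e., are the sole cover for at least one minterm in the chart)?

Round 0: 001100 010000✓ 010001✓ 010010✓ 010110✓ 100100✓ 100101✓ 100110✓ 101010 101111 110001✓ 110010✓ 111000✓ 111001✓ 111100✓
Round 1: -10001 -10010 010-10 0100-0 01000- 1001-0 10010- 11-001 111-00 11100-
PIs = {-10001, -10010, 001100, 010-10, 0100-0, 01000-, 1001-0, 10010-, 101010, 101111, 11-001, 111-00, 11100-}
Coverage chart:
  m12: 001100 ←essential
  m16: 0100-0,01000-
  m17: -10001,01000-
  m18: -10010,010-10,0100-0
  m22: 010-10 ←essential
  m36: 1001-0,10010-
  m37: 10010- ←essential
  m38: 1001-0 ←essential
  m42: 101010 ←essential
  m47: 101111 ←essential
  m49: -10001,11-001
  m50: -10010 ←essential
  m56: 111-00,11100-
  m57: 11-001,11100-
  m60: 111-00 ←essential
Essential: -10010, 001100, 010-10, 1001-0, 10010-, 101010, 101111, 111-00

8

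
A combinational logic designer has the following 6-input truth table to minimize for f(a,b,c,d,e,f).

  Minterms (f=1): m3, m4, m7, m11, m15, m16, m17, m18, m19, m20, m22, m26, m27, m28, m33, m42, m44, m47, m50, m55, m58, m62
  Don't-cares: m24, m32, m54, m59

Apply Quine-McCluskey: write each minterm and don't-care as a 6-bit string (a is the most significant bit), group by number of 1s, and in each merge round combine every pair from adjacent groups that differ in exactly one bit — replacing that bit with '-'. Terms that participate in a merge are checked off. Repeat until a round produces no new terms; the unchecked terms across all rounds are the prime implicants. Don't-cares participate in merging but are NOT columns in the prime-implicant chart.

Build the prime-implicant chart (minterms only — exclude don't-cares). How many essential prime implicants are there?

10

size-2^0 implicants → 000011(✓)  000100(✓)  000111(✓)  001011(✓)  001111(✓)  010000(✓)  010001(✓)  010010(✓)  010011(✓)  010100(✓)  010110(✓)  011000(✓)  011010(✓)  011011(✓)  011100(✓)  100000(✓)  100001(✓)  101010(✓)  101100  101111(✓)  110010(✓)  110110(✓)  110111(✓)  111010(✓)  111011(✓)  111110(✓)
size-2^1 implicants → -01111  -10010(✓)  -10110(✓)  -11010(✓)  -11011(✓)  0-0011(✓)  0-0100  0-1011(✓)  00-011(✓)  00-111(✓)  000-11(✓)  001-11(✓)  01-000(✓)  01-010(✓)  01-011(✓)  01-100(✓)  010-00(✓)  010-10(✓)  0100-0(✓)  0100-1(✓)  01000-(✓)  01001-(✓)  0101-0(✓)  011-00(✓)  0110-0(✓)  01101-(✓)  1-1010  10000-  11-010(✓)  11-110(✓)  110-10(✓)  11011-  111-10(✓)  11101-(✓)
size-2^2 implicants → -1-010  -10-10  -1101-  0--011  00--11  01--00  01-0-0  01-01-  010--0  0100--  11--10
Unchecked terms (primes): -01111, -1-010, -10-10, -1101-, 0--011, 0-0100, 00--11, 01--00, 01-0-0, 01-01-, 010--0, 0100--, 1-1010, 10000-, 101100, 11--10, 11011-
Minterm coverage:
  m3 ⊆ 0--011,00--11
  m4 ⊆ 0-0100 [E]
  m7 ⊆ 00--11 [E]
  m11 ⊆ 0--011,00--11
  m15 ⊆ -01111,00--11
  m16 ⊆ 01--00,01-0-0,010--0,0100--
  m17 ⊆ 0100-- [E]
  m18 ⊆ -1-010,-10-10,01-0-0,01-01-,010--0,0100--
  m19 ⊆ 0--011,01-01-,0100--
  m20 ⊆ 0-0100,01--00,010--0
  m22 ⊆ -10-10,010--0
  m26 ⊆ -1-010,-1101-,01-0-0,01-01-
  m27 ⊆ -1101-,0--011,01-01-
  m28 ⊆ 01--00 [E]
  m33 ⊆ 10000- [E]
  m42 ⊆ 1-1010 [E]
  m44 ⊆ 101100 [E]
  m47 ⊆ -01111 [E]
  m50 ⊆ -1-010,-10-10,11--10
  m55 ⊆ 11011- [E]
  m58 ⊆ -1-010,-1101-,1-1010,11--10
  m62 ⊆ 11--10 [E]
E = {-01111, 0-0100, 00--11, 01--00, 0100--, 1-1010, 10000-, 101100, 11--10, 11011-}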